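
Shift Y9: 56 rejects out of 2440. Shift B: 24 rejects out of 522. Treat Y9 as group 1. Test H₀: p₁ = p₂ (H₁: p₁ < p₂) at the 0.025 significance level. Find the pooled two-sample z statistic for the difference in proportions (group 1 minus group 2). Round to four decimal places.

p̂₁ = 56/2440 = 0.0229508, p̂₂ = 24/522 = 0.0459770.
Pooled p̂ = (56+24)/(2440+522) = 80/2962 = 0.0270088.
SE = √(p̂(1−p̂)(1/n₁+1/n₂)) = √(0.0270088·0.9729912·0.00232554) = √(6.11137e-05) = 0.0078175.
z = (0.0229508 − 0.0459770)/0.0078175 = -0.0230262/0.0078175 = -2.9455.
p-value = P(Z < -2.945) ≈ 0.0016; since p < α = 0.025, reject H₀.

z = -2.9455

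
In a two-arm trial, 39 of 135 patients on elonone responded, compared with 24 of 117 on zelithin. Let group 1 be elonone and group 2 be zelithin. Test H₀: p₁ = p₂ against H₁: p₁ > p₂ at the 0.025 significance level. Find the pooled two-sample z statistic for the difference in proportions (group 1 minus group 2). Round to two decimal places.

z = 1.53

p̂₁ = 39/135 ≈ 0.2889, p̂₂ = 24/117 ≈ 0.2051.
Pooled p̂ = (39+24)/(135+117) = 63/252 = 0.2500.
SE = √(p̂(1−p̂)(1/n₁+1/n₂)) = √(0.2500·0.7500·0.0159544) = √(0.00299145) = 0.0547.
z = (0.2889 − 0.2051)/0.0547 = 0.0838/0.0547 = 1.53.
p-value = P(Z > 1.531) ≈ 0.0628; since p > α = 0.025, fail to reject H₀.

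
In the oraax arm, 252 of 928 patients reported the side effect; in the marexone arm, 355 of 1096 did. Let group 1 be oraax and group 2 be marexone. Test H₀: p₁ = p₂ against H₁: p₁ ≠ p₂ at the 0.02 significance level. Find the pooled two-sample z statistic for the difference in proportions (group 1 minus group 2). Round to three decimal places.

p̂₁ = 252/928 ≈ 0.271552, p̂₂ = 355/1096 ≈ 0.323905.
Pooled p̂ = (252+355)/(928+1096) = 607/2024 = 0.299901.
SE = √(p̂(1−p̂)(1/n₁+1/n₂)) = √(0.299901·0.700099·0.00198999) = √(0.00041782) = 0.020441.
z = (0.271552 − 0.323905)/0.020441 = -0.052353/0.020441 = -2.561.
p-value = 2·P(Z > 2.561) ≈ 0.0104, so at α = 0.02 we reject H₀.

z = -2.561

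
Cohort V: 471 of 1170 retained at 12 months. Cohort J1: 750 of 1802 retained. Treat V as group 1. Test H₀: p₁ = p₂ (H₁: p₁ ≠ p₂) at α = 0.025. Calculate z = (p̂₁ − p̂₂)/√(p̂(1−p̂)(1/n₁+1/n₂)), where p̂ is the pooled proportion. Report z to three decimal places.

p̂₁ = 471/1170 = 0.40256, p̂₂ = 750/1802 = 0.41620.
Pooled p̂ = (471+750)/(1170+1802) = 1221/2972 = 0.41083.
SE = √(0.24205 × 0.00140964) = 0.01847.
z = (0.40256 − 0.41620)/0.01847 = -0.01364/0.01847 = -0.738.
p-value = 2·P(Z > 0.738) ≈ 0.4603; since p > α = 0.025, fail to reject H₀.

z = -0.738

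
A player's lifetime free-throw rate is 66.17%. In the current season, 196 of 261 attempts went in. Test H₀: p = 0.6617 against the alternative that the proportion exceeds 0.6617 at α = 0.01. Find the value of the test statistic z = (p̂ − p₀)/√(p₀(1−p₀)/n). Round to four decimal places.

p̂ = 196/261 ≈ 0.750958.
SE = √(p₀(1−p₀)/n) = √(0.22385/261) = 0.029286.
z = (0.750958 − 0.6617)/0.029286 = 0.089258/0.029286 = 3.0478.
p-value = P(Z > 3.048) ≈ 0.0012; since p < α = 0.01, reject H₀.

z = 3.0478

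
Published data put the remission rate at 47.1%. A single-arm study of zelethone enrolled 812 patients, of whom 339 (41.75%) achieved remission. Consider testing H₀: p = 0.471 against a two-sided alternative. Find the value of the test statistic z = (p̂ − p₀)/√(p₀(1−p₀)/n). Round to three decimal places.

p̂ = 339/812 ≈ 0.417488.
Under H₀, SE = √(0.471·0.529/812) = √(0.000306846) = 0.017517.
z = (0.417488 − 0.471)/0.017517 = -0.053512/0.017517 = -3.055.

z = -3.055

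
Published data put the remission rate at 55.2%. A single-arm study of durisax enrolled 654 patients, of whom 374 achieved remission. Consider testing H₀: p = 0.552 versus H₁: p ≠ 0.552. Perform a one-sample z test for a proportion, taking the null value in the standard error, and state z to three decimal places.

p̂ = 374/654 = 0.57187.
SE = √(p₀(1−p₀)/n) = √(0.2473/654) = 0.01945.
z = (0.57187 − 0.552)/0.01945 = 0.01987/0.01945 = 1.022.

z = 1.022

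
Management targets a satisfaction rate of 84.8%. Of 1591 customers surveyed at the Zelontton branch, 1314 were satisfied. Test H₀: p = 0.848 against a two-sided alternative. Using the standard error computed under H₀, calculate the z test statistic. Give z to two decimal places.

z = -2.46

p̂ = 1314/1591 = 0.8259.
Standard error under H₀: √(0.848×0.152/1591) = 0.0090.
z = (0.8259 − 0.848)/0.0090 = -0.0221/0.0090 = -2.46.
p-value = 2·P(Z > 2.456) ≈ 0.0141.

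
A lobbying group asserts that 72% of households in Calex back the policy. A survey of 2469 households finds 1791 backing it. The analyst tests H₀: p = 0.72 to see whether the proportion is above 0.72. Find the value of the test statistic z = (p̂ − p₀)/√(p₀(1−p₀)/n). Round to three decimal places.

p̂ = 1791/2469 = 0.725395.
Under H₀, SE = √(0.72·0.28/2469) = √(8.16525e-05) = 0.009036.
z = (0.725395 − 0.72)/0.009036 = 0.005395/0.009036 = 0.597.
p-value = P(Z > 0.597) ≈ 0.2752.

z = 0.597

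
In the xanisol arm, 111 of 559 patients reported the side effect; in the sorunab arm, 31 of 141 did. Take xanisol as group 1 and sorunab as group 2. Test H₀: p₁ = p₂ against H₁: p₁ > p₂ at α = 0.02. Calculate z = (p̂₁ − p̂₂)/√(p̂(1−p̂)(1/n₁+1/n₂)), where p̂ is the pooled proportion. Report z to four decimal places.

p̂₁ = 111/559 = 0.198569, p̂₂ = 31/141 = 0.219858.
Pooled p̂ = (111+31)/(559+141) = 142/700 = 0.202857.
SE = √(p̂(1−p̂)(1/n₁+1/n₂)) = √(0.202857·0.797143·0.00888111) = √(0.00143613) = 0.037896.
z = (0.198569 − 0.219858)/0.037896 = -0.021289/0.037896 = -0.5618.
p-value = P(Z > -0.562) ≈ 0.7129. With α = 0.02, fail to reject H₀.

z = -0.5618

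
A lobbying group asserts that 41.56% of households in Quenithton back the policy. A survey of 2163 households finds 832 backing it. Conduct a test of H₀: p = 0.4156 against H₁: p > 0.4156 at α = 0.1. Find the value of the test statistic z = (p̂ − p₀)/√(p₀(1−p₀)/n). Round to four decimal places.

p̂ = 832/2163 = 0.3846509.
SE = √(p₀(1−p₀)/n) = √(0.24288/2163) = 0.0105966.
z = (0.3846509 − 0.4156)/0.0105966 = -0.0309491/0.0105966 = -2.9207.
p-value = P(Z > -2.921) ≈ 0.9983, so at α = 0.1 we fail to reject H₀.

z = -2.9207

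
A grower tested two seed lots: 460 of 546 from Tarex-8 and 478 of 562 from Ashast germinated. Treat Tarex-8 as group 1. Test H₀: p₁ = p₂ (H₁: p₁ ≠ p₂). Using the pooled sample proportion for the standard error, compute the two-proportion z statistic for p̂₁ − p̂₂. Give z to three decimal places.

z = -0.371

p̂₁ = 460/546 = 0.84249, p̂₂ = 478/562 = 0.85053.
Pooled p̂ = (460+478)/(546+562) = 938/1108 = 0.84657.
SE = √(p̂(1−p̂)(1/n₁+1/n₂)) = √(0.84657·0.15343·0.00361086) = √(0.000469011) = 0.02166.
z = (0.84249 − 0.85053)/0.02166 = -0.00804/0.02166 = -0.371.
Two-sided p-value ≈ 2·Φ(−0.371) = 0.7104.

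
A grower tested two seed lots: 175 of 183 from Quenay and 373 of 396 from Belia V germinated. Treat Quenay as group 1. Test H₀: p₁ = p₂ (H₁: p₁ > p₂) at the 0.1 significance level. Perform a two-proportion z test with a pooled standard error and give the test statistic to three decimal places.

z = 0.714

p̂₁ = 175/183 = 0.95628, p̂₂ = 373/396 = 0.94192.
Pooled p̂ = (175+373)/(183+396) = 548/579 = 0.94646.
SE = √(p̂(1−p̂)(1/n₁+1/n₂)) = √(0.94646·0.05354·0.00798973) = √(0.000404872) = 0.02012.
z = (0.95628 − 0.94192)/0.02012 = 0.01436/0.02012 = 0.714.
p-value = P(Z > 0.714) ≈ 0.2376; since p > α = 0.1, fail to reject H₀.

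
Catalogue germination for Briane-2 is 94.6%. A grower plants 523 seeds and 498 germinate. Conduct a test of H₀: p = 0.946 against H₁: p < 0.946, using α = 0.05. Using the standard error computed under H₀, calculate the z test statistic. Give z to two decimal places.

z = 0.63

p̂ = 498/523 ≈ 0.9522.
Standard error under H₀: √(0.946×0.054/523) = 0.0099.
z = (0.9522 − 0.946)/0.0099 = 0.0062/0.0099 = 0.63.
p-value = P(Z < 0.627) ≈ 0.7347. With α = 0.05, fail to reject H₀.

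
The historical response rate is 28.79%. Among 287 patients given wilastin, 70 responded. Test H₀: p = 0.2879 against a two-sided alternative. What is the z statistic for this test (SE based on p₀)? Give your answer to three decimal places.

p̂ = 70/287 = 0.24390.
Standard error under H₀: √(0.2879×0.7121/287) = 0.02673.
z = (0.24390 − 0.2879)/0.02673 = -0.04400/0.02673 = -1.646.
Two-sided p-value ≈ 2·Φ(−1.646) = 0.0997.

z = -1.646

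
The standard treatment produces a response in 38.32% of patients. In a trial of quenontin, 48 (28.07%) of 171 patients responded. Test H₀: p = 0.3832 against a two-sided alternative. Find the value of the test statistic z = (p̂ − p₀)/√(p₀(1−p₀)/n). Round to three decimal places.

p̂ = 48/171 ≈ 0.28070.
Standard error under H₀: √(0.3832×0.6168/171) = 0.03718.
z = (0.28070 − 0.3832)/0.03718 = -0.10250/0.03718 = -2.757.
Two-sided p-value ≈ 2·Φ(−2.757) = 0.0058.

z = -2.757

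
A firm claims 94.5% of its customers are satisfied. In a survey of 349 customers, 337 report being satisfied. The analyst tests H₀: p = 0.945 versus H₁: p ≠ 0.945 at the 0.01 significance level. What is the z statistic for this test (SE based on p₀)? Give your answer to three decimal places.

z = 1.689

p̂ = 337/349 ≈ 0.965616.
Standard error under H₀: √(0.945×0.055/349) = 0.012204.
z = (0.965616 − 0.945)/0.012204 = 0.020616/0.012204 = 1.689.
Two-sided p-value ≈ 2·Φ(−1.689) = 0.0912. With α = 0.01, fail to reject H₀.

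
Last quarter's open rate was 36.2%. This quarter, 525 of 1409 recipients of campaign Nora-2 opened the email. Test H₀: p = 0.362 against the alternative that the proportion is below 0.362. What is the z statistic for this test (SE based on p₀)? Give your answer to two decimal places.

p̂ = 525/1409 ≈ 0.3726.
SE = √(p₀(1−p₀)/n) = √(0.23096/1409) = 0.0128.
z = (0.3726 − 0.362)/0.0128 = 0.0106/0.0128 = 0.83.

z = 0.83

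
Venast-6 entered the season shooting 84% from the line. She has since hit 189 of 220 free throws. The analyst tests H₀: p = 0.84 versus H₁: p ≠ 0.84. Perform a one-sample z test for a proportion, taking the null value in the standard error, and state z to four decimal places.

p̂ = 189/220 ≈ 0.859091.
Under H₀, SE = √(0.84·0.16/220) = √(0.000610909) = 0.024717.
z = (0.859091 − 0.84)/0.024717 = 0.019091/0.024717 = 0.7724.
Two-sided p-value ≈ 2·Φ(−0.772) = 0.4399.

z = 0.7724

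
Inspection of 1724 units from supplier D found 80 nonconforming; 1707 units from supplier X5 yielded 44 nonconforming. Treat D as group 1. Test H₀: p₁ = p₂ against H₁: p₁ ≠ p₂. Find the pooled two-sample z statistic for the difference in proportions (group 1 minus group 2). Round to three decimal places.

p̂₁ = 80/1724 ≈ 0.04640, p̂₂ = 44/1707 ≈ 0.02578.
Pooled p̂ = (80+44)/(1724+1707) = 124/3431 = 0.03614.
SE = √(p̂(1−p̂)(1/n₁+1/n₂)) = √(0.03614·0.96386·0.00116587) = √(4.06129e-05) = 0.00637.
z = (0.04640 − 0.02578)/0.00637 = 0.02062/0.00637 = 3.237.

z = 3.237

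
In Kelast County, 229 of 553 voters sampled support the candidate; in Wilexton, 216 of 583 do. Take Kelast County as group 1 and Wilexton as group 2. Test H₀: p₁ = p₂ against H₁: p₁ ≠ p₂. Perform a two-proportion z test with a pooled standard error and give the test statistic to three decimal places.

z = 1.505

p̂₁ = 229/553 = 0.414105, p̂₂ = 216/583 = 0.370497.
Pooled p̂ = (229+216)/(553+583) = 445/1136 = 0.391725.
SE = √(0.238277 × 0.00352358) = 0.028976.
z = (0.414105 − 0.370497)/0.028976 = 0.043608/0.028976 = 1.505.
Two-sided p-value ≈ 2·Φ(−1.505) = 0.1323.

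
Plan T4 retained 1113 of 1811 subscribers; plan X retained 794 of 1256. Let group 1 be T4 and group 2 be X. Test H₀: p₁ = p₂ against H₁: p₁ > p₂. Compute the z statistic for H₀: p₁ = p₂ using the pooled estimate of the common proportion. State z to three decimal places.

z = -0.988

p̂₁ = 1113/1811 = 0.61458, p̂₂ = 794/1256 = 0.63217.
Pooled p̂ = (1113+794)/(1811+1256) = 1907/3067 = 0.62178.
SE = √(p̂(1−p̂)(1/n₁+1/n₂)) = √(0.62178·0.37822·0.00134836) = √(0.000317093) = 0.01781.
z = (0.61458 − 0.63217)/0.01781 = -0.01759/0.01781 = -0.988.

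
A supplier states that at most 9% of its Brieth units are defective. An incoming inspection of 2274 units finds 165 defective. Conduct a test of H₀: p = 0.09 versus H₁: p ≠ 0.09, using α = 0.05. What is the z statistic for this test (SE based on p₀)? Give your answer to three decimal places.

p̂ = 165/2274 ≈ 0.072559.
Standard error under H₀: √(0.09×0.91/2274) = 0.006001.
z = (0.072559 − 0.09)/0.006001 = -0.017441/0.006001 = -2.906.
p-value = 2·P(Z > 2.906) ≈ 0.0037. With α = 0.05, reject H₀.

z = -2.906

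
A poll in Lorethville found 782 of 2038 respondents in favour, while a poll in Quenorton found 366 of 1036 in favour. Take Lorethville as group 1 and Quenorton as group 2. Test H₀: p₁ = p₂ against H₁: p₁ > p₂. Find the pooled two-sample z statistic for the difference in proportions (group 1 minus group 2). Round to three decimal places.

z = 1.649

p̂₁ = 782/2038 = 0.383710, p̂₂ = 366/1036 = 0.353282.
Pooled p̂ = (782+366)/(2038+1036) = 1148/3074 = 0.373455.
SE = √(0.233986 × 0.00145593) = 0.018457.
z = (0.383710 − 0.353282)/0.018457 = 0.030428/0.018457 = 1.649.
p-value = P(Z > 1.649) ≈ 0.0496.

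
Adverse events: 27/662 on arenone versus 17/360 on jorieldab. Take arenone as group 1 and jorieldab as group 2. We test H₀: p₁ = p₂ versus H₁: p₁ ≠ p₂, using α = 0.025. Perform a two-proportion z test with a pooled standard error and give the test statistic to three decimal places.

z = -0.484

p̂₁ = 27/662 = 0.04079, p̂₂ = 17/360 = 0.04722.
Pooled p̂ = (27+17)/(662+360) = 44/1022 = 0.04305.
SE = √(p̂(1−p̂)(1/n₁+1/n₂)) = √(0.04305·0.95695·0.00428835) = √(0.000176677) = 0.01329.
z = (0.04079 − 0.04722)/0.01329 = -0.00643/0.01329 = -0.484.
Two-sided p-value ≈ 2·Φ(−0.484) = 0.6282, so at α = 0.025 we fail to reject H₀.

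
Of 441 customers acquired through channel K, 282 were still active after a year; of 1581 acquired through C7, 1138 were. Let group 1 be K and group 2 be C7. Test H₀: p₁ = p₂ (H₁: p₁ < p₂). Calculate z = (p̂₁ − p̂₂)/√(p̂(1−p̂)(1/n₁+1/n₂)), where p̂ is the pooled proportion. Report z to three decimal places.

p̂₁ = 282/441 = 0.63946, p̂₂ = 1138/1581 = 0.71980.
Pooled p̂ = (282+1138)/(441+1581) = 1420/2022 = 0.70227.
SE = √(0.209085 × 0.00290008) = 0.02462.
z = (0.63946 − 0.71980)/0.02462 = -0.08034/0.02462 = -3.263.

z = -3.263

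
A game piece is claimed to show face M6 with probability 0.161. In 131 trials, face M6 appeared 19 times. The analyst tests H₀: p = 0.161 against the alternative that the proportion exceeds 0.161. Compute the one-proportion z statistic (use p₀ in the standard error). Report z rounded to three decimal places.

z = -0.497

p̂ = 19/131 ≈ 0.14504.
Under H₀, SE = √(0.161·0.839/131) = √(0.00103114) = 0.03211.
z = (0.14504 − 0.161)/0.03211 = -0.01596/0.03211 = -0.497.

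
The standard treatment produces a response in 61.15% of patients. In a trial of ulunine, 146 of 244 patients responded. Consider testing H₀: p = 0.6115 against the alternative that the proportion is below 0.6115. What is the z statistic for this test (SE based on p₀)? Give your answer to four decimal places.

p̂ = 146/244 = 0.598361.
SE = √(p₀(1−p₀)/n) = √(0.23757/244) = 0.031203.
z = (0.598361 − 0.6115)/0.031203 = -0.013139/0.031203 = -0.4211.
p-value = P(Z < -0.421) ≈ 0.3368.

z = -0.4211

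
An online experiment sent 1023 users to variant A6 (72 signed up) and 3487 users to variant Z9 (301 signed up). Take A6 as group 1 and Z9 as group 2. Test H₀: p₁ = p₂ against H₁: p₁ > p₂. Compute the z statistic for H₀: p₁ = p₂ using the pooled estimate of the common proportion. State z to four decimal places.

p̂₁ = 72/1023 = 0.070381, p̂₂ = 301/3487 = 0.086321.
Pooled p̂ = (72+301)/(1023+3487) = 373/4510 = 0.082705.
SE = √(p̂(1−p̂)(1/n₁+1/n₂)) = √(0.082705·0.917295·0.0012643) = √(9.59158e-05) = 0.009794.
z = (0.070381 − 0.086321)/0.009794 = -0.015940/0.009794 = -1.6275.
p-value = P(Z > -1.628) ≈ 0.9482.

z = -1.6275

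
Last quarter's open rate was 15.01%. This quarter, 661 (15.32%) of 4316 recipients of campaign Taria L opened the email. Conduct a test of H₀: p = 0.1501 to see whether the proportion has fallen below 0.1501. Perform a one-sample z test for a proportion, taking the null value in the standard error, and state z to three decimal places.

p̂ = 661/4316 = 0.15315.
Standard error under H₀: √(0.1501×0.8499/4316) = 0.00544.
z = (0.15315 − 0.1501)/0.00544 = 0.00305/0.00544 = 0.561.

z = 0.561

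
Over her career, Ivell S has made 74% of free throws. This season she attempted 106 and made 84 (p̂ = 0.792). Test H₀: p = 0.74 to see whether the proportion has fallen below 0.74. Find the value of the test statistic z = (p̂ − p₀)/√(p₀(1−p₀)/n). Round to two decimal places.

z = 1.23

p̂ = 84/106 = 0.7925.
Standard error under H₀: √(0.74×0.26/106) = 0.0426.
z = (0.7925 − 0.74)/0.0426 = 0.0525/0.0426 = 1.23.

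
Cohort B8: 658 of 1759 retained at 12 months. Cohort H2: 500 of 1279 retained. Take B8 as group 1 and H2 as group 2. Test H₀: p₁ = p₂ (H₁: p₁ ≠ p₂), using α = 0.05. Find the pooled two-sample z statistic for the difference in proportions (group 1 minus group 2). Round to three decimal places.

z = -0.944

p̂₁ = 658/1759 ≈ 0.37408, p̂₂ = 500/1279 ≈ 0.39093.
Pooled p̂ = (658+500)/(1759+1279) = 1158/3038 = 0.38117.
SE = √(0.23588 × 0.00135037) = 0.01785.
z = (0.37408 − 0.39093)/0.01785 = -0.01685/0.01785 = -0.944.
Two-sided p-value ≈ 2·Φ(−0.944) = 0.3450; since p > α = 0.05, fail to reject H₀.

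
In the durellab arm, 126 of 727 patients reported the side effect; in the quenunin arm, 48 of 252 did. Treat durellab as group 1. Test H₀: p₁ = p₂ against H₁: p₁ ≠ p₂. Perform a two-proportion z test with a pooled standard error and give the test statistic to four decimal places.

z = -0.6141

p̂₁ = 126/727 = 0.173315, p̂₂ = 48/252 = 0.190476.
Pooled p̂ = (126+48)/(727+252) = 174/979 = 0.177732.
SE = √(0.146144 × 0.00534377) = 0.027946.
z = (0.173315 − 0.190476)/0.027946 = -0.017161/0.027946 = -0.6141.
Two-sided p-value ≈ 2·Φ(−0.614) = 0.5392.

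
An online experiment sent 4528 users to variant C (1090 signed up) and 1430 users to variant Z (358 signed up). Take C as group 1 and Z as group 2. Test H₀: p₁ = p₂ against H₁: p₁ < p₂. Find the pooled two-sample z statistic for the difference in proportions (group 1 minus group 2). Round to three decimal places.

z = -0.740

p̂₁ = 1090/4528 = 0.24072, p̂₂ = 358/1430 = 0.25035.
Pooled p̂ = (1090+358)/(4528+1430) = 1448/5958 = 0.24303.
SE = √(p̂(1−p̂)(1/n₁+1/n₂)) = √(0.24303·0.75697·0.000920149) = √(0.000169279) = 0.01301.
z = (0.24072 − 0.25035)/0.01301 = -0.00963/0.01301 = -0.740.
p-value = P(Z < -0.740) ≈ 0.2297.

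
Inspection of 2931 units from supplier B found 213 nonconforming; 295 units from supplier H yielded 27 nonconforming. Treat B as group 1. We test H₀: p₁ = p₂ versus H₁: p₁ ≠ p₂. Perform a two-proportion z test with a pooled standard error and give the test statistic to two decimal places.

p̂₁ = 213/2931 ≈ 0.0727, p̂₂ = 27/295 ≈ 0.0915.
Pooled p̂ = (213+27)/(2931+295) = 240/3226 = 0.0744.
SE = √(p̂(1−p̂)(1/n₁+1/n₂)) = √(0.0744·0.9256·0.00373101) = √(0.000256921) = 0.0160.
z = (0.0727 − 0.0915)/0.0160 = -0.0188/0.0160 = -1.18.

z = -1.18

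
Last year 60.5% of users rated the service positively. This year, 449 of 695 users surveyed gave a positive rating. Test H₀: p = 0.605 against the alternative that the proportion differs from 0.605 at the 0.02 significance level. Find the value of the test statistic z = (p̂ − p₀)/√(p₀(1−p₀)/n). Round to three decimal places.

p̂ = 449/695 ≈ 0.646043.
SE = √(p₀(1−p₀)/n) = √(0.23897/695) = 0.018543.
z = (0.646043 − 0.605)/0.018543 = 0.041043/0.018543 = 2.213.
Two-sided p-value ≈ 2·Φ(−2.213) = 0.0269, so at α = 0.02 we fail to reject H₀.

z = 2.213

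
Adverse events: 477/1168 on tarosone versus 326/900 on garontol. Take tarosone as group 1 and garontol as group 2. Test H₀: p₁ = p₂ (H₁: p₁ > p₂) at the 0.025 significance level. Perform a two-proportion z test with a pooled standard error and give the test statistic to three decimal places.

z = 2.136

p̂₁ = 477/1168 ≈ 0.40839, p̂₂ = 326/900 ≈ 0.36222.
Pooled p̂ = (477+326)/(1168+900) = 803/2068 = 0.38830.
SE = √(p̂(1−p̂)(1/n₁+1/n₂)) = √(0.38830·0.61170·0.00196728) = √(0.000467272) = 0.02162.
z = (0.40839 − 0.36222)/0.02162 = 0.04617/0.02162 = 2.136.
p-value = P(Z > 2.136) ≈ 0.0163, so at α = 0.025 we reject H₀.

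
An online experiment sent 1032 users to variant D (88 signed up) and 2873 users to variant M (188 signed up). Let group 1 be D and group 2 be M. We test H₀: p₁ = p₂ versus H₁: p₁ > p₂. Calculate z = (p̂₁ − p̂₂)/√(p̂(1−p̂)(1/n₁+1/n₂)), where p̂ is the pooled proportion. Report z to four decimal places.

p̂₁ = 88/1032 = 0.085271, p̂₂ = 188/2873 = 0.065437.
Pooled p̂ = (88+188)/(1032+2873) = 276/3905 = 0.070679.
SE = √(0.0656832 × 0.00131706) = 0.009301.
z = (0.085271 − 0.065437)/0.009301 = 0.019834/0.009301 = 2.1325.
p-value = P(Z > 2.133) ≈ 0.0165.

z = 2.1325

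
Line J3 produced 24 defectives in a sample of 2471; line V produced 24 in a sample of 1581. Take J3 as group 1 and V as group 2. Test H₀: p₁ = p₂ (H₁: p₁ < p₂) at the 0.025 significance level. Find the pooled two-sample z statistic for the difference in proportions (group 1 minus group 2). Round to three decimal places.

z = -1.569

p̂₁ = 24/2471 ≈ 0.009713, p̂₂ = 24/1581 ≈ 0.015180.
Pooled p̂ = (24+24)/(2471+1581) = 48/4052 = 0.011846.
SE = √(0.0117057 × 0.00103721) = 0.003484.
z = (0.009713 − 0.015180)/0.003484 = -0.005467/0.003484 = -1.569.
p-value = P(Z < -1.569) ≈ 0.0583; since p > α = 0.025, fail to reject H₀.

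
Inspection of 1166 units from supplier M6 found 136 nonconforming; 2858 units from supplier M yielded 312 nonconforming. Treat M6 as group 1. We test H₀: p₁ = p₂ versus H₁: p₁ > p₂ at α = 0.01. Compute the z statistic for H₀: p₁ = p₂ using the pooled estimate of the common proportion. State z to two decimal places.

z = 0.68

p̂₁ = 136/1166 ≈ 0.1166, p̂₂ = 312/2858 ≈ 0.1092.
Pooled p̂ = (136+312)/(1166+2858) = 448/4024 = 0.1113.
SE = √(p̂(1−p̂)(1/n₁+1/n₂)) = √(0.1113·0.8887·0.00120753) = √(0.000119469) = 0.0109.
z = (0.1166 − 0.1092)/0.0109 = 0.0074/0.0109 = 0.68.
p-value = P(Z > 0.684) ≈ 0.2471; since p > α = 0.01, fail to reject H₀.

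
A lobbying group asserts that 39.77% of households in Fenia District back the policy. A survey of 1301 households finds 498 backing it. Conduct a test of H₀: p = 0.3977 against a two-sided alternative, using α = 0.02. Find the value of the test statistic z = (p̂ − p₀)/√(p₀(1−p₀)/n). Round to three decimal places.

p̂ = 498/1301 ≈ 0.38278.
SE = √(p₀(1−p₀)/n) = √(0.23953/1301) = 0.01357.
z = (0.38278 − 0.3977)/0.01357 = -0.01492/0.01357 = -1.099.
Two-sided p-value ≈ 2·Φ(−1.099) = 0.2716. With α = 0.02, fail to reject H₀.

z = -1.099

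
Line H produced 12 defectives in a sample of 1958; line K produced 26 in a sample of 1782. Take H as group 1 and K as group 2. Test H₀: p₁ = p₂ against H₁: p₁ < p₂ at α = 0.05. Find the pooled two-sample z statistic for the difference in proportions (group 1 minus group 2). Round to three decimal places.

z = -2.577

p̂₁ = 12/1958 = 0.006129, p̂₂ = 26/1782 = 0.014590.
Pooled p̂ = (12+26)/(1958+1782) = 38/3740 = 0.010160.
SE = √(0.0100572 × 0.00107189) = 0.003283.
z = (0.006129 − 0.014590)/0.003283 = -0.008461/0.003283 = -2.577.
p-value = P(Z < -2.577) ≈ 0.0050; since p < α = 0.05, reject H₀.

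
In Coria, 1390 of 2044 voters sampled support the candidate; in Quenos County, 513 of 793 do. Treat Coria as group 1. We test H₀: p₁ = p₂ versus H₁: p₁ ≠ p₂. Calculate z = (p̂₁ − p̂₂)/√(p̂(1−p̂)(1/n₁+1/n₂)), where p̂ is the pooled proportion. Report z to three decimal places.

z = 1.685

p̂₁ = 1390/2044 ≈ 0.68004, p̂₂ = 513/793 ≈ 0.64691.
Pooled p̂ = (1390+513)/(2044+793) = 1903/2837 = 0.67078.
SE = √(0.220835 × 0.00175027) = 0.01966.
z = (0.68004 − 0.64691)/0.01966 = 0.03313/0.01966 = 1.685.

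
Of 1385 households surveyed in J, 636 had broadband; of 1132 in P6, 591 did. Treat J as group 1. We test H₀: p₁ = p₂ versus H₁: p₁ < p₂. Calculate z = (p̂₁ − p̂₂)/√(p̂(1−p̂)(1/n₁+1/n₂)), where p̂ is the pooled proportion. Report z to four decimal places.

z = -3.1396

p̂₁ = 636/1385 = 0.459206, p̂₂ = 591/1132 = 0.522085.
Pooled p̂ = (636+591)/(1385+1132) = 1227/2517 = 0.487485.
SE = √(0.249843 × 0.00160541) = 0.020028.
z = (0.459206 − 0.522085)/0.020028 = -0.062879/0.020028 = -3.1396.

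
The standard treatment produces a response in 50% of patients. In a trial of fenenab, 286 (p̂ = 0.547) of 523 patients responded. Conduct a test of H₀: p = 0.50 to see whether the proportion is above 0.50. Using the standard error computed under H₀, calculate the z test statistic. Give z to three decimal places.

p̂ = 286/523 = 0.54685.
SE = √(p₀(1−p₀)/n) = √(0.25/523) = 0.02186.
z = (0.54685 − 0.5)/0.02186 = 0.04685/0.02186 = 2.143.

z = 2.143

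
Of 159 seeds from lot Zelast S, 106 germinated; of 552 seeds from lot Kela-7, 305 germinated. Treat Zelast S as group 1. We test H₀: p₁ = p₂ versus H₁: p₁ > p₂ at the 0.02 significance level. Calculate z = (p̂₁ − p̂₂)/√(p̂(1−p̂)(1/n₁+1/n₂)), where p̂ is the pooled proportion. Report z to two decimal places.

z = 2.57

p̂₁ = 106/159 = 0.6667, p̂₂ = 305/552 = 0.5525.
Pooled p̂ = (106+305)/(159+552) = 411/711 = 0.5781.
SE = √(p̂(1−p̂)(1/n₁+1/n₂)) = √(0.5781·0.4219·0.0081009) = √(0.00197587) = 0.0445.
z = (0.6667 − 0.5525)/0.0445 = 0.1142/0.0445 = 2.57.
p-value = P(Z > 2.568) ≈ 0.0051. With α = 0.02, reject H₀.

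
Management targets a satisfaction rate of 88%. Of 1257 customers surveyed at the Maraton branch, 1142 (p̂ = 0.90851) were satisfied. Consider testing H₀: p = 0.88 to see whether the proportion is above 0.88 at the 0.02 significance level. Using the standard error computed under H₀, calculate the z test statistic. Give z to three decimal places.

p̂ = 1142/1257 = 0.908512.
Standard error under H₀: √(0.88×0.12/1257) = 0.009166.
z = (0.908512 − 0.88)/0.009166 = 0.028512/0.009166 = 3.111.
p-value = P(Z > 3.111) ≈ 0.0009, so at α = 0.02 we reject H₀.

z = 3.111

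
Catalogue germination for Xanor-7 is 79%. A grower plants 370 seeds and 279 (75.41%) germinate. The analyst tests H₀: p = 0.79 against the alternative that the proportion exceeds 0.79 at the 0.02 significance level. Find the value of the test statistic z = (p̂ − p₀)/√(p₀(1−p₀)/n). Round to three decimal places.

p̂ = 279/370 = 0.75405.
Standard error under H₀: √(0.79×0.21/370) = 0.02117.
z = (0.75405 − 0.79)/0.02117 = -0.03595/0.02117 = -1.698.
p-value = P(Z > -1.698) ≈ 0.9552, so at α = 0.02 we fail to reject H₀.

z = -1.698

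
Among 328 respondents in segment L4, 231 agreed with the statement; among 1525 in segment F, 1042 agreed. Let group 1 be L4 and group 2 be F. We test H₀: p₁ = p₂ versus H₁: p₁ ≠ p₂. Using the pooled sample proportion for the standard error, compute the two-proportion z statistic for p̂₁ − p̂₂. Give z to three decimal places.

z = 0.744

p̂₁ = 231/328 ≈ 0.70427, p̂₂ = 1042/1525 ≈ 0.68328.
Pooled p̂ = (231+1042)/(328+1525) = 1273/1853 = 0.68699.
SE = √(p̂(1−p̂)(1/n₁+1/n₂)) = √(0.68699·0.31301·0.00370452) = √(0.000796594) = 0.02822.
z = (0.70427 − 0.68328)/0.02822 = 0.02099/0.02822 = 0.744.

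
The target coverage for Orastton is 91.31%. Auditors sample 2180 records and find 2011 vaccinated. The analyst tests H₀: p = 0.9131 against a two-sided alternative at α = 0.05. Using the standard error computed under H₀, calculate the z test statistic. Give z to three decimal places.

p̂ = 2011/2180 = 0.922477.
Standard error under H₀: √(0.9131×0.0869/2180) = 0.006033.
z = (0.922477 − 0.9131)/0.006033 = 0.009377/0.006033 = 1.554.
p-value = 2·P(Z > 1.554) ≈ 0.1201; since p > α = 0.05, fail to reject H₀.

z = 1.554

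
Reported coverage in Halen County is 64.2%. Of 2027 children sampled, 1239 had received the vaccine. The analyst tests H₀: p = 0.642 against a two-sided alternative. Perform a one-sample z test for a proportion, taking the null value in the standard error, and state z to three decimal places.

z = -2.888

p̂ = 1239/2027 = 0.611248.
Standard error under H₀: √(0.642×0.358/2027) = 0.010648.
z = (0.611248 − 0.642)/0.010648 = -0.030752/0.010648 = -2.888.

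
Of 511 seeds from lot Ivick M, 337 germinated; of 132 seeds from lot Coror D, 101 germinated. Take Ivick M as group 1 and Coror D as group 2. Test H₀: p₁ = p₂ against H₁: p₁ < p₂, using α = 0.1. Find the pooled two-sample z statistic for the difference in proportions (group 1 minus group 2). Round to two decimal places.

p̂₁ = 337/511 = 0.6595, p̂₂ = 101/132 = 0.7652.
Pooled p̂ = (337+101)/(511+132) = 438/643 = 0.6812.
SE = √(0.217173 × 0.0095327) = 0.0455.
z = (0.6595 − 0.7652)/0.0455 = -0.1057/0.0455 = -2.32.
p-value = P(Z < -2.322) ≈ 0.0101, so at α = 0.1 we reject H₀.

z = -2.32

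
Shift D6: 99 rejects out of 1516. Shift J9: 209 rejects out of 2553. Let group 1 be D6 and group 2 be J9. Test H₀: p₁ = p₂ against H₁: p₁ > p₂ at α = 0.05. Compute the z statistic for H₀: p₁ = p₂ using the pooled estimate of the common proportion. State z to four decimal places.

z = -1.9310

p̂₁ = 99/1516 ≈ 0.0653034, p̂₂ = 209/2553 ≈ 0.0818645.
Pooled p̂ = (99+209)/(1516+2553) = 308/4069 = 0.0756943.
SE = √(0.0699647 × 0.00105133) = 0.0085765.
z = (0.0653034 − 0.0818645)/0.0085765 = -0.0165611/0.0085765 = -1.9310.
p-value = P(Z > -1.931) ≈ 0.9733. With α = 0.05, fail to reject H₀.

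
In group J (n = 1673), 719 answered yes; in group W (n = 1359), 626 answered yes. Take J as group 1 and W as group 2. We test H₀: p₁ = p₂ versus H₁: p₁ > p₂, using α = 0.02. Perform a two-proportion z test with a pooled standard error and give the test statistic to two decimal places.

z = -1.70

p̂₁ = 719/1673 = 0.4298, p̂₂ = 626/1359 = 0.4606.
Pooled p̂ = (719+626)/(1673+1359) = 1345/3032 = 0.4436.
SE = √(p̂(1−p̂)(1/n₁+1/n₂)) = √(0.4436·0.5564·0.00133356) = √(0.000329149) = 0.0181.
z = (0.4298 − 0.4606)/0.0181 = -0.0308/0.0181 = -1.70.
p-value = P(Z > -1.701) ≈ 0.9556; since p > α = 0.02, fail to reject H₀.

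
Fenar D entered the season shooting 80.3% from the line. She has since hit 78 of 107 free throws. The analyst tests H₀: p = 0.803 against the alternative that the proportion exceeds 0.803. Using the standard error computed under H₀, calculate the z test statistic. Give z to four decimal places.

p̂ = 78/107 = 0.728972.
Under H₀, SE = √(0.803·0.197/107) = √(0.00147842) = 0.038450.
z = (0.728972 − 0.803)/0.038450 = -0.074028/0.038450 = -1.9253.
p-value = P(Z > -1.925) ≈ 0.9729.

z = -1.9253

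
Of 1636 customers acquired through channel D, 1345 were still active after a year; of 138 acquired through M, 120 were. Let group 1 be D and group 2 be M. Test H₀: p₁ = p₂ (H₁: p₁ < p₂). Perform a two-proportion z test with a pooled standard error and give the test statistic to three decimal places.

p̂₁ = 1345/1636 = 0.82213, p̂₂ = 120/138 = 0.86957.
Pooled p̂ = (1345+120)/(1636+138) = 1465/1774 = 0.82582.
SE = √(0.143843 × 0.00785762) = 0.03362.
z = (0.82213 − 0.86957)/0.03362 = -0.04744/0.03362 = -1.411.

z = -1.411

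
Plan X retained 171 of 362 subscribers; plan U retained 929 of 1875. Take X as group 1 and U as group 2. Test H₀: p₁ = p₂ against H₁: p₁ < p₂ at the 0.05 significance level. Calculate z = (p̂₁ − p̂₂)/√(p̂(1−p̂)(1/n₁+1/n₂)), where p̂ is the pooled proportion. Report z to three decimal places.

p̂₁ = 171/362 ≈ 0.47238, p̂₂ = 929/1875 ≈ 0.49547.
Pooled p̂ = (171+929)/(362+1875) = 1100/2237 = 0.49173.
SE = √(p̂(1−p̂)(1/n₁+1/n₂)) = √(0.49173·0.50827·0.00329576) = √(0.000823716) = 0.02870.
z = (0.47238 − 0.49547)/0.02870 = -0.02309/0.02870 = -0.805.
p-value = P(Z < -0.805) ≈ 0.2105. With α = 0.05, fail to reject H₀.

z = -0.805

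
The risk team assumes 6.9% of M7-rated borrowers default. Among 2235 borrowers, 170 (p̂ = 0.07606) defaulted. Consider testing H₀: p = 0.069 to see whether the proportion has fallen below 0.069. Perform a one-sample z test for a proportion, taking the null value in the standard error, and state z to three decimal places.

z = 1.317

p̂ = 170/2235 = 0.07606.
SE = √(p₀(1−p₀)/n) = √(0.064239/2235) = 0.00536.
z = (0.07606 − 0.069)/0.00536 = 0.00706/0.00536 = 1.317.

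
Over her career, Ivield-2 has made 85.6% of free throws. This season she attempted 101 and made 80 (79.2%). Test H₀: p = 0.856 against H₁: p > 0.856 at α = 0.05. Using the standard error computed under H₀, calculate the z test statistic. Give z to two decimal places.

p̂ = 80/101 ≈ 0.7921.
Standard error under H₀: √(0.856×0.144/101) = 0.0349.
z = (0.7921 − 0.856)/0.0349 = -0.0639/0.0349 = -1.83.
p-value = P(Z > -1.830) ≈ 0.9664, so at α = 0.05 we fail to reject H₀.

z = -1.83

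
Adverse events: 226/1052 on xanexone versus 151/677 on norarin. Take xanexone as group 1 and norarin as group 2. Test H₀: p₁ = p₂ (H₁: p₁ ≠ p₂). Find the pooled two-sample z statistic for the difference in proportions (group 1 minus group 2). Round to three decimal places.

z = -0.404

p̂₁ = 226/1052 ≈ 0.214829, p̂₂ = 151/677 ≈ 0.223043.
Pooled p̂ = (226+151)/(1052+677) = 377/1729 = 0.218045.
SE = √(0.170501 × 0.00242768) = 0.020345.
z = (0.214829 − 0.223043)/0.020345 = -0.008214/0.020345 = -0.404.
p-value = 2·P(Z > 0.404) ≈ 0.6864.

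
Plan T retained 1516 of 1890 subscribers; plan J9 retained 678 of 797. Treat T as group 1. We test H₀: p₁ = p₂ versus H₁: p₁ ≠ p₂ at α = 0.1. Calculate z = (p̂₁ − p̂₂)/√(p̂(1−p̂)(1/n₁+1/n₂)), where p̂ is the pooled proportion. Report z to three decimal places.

p̂₁ = 1516/1890 = 0.80212, p̂₂ = 678/797 = 0.85069.
Pooled p̂ = (1516+678)/(1890+797) = 2194/2687 = 0.81652.
SE = √(p̂(1−p̂)(1/n₁+1/n₂)) = √(0.81652·0.18348·0.00178381) = √(0.000267236) = 0.01635.
z = (0.80212 − 0.85069)/0.01635 = -0.04857/0.01635 = -2.971.
p-value = 2·P(Z > 2.971) ≈ 0.0030; since p < α = 0.1, reject H₀.

z = -2.971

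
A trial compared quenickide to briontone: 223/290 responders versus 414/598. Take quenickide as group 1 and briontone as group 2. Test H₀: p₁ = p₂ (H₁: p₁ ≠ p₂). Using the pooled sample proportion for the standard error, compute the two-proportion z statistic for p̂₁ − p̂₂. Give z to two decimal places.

z = 2.38

p̂₁ = 223/290 = 0.7690, p̂₂ = 414/598 = 0.6923.
Pooled p̂ = (223+414)/(290+598) = 637/888 = 0.7173.
SE = √(0.202762 × 0.00512052) = 0.0322.
z = (0.7690 − 0.6923)/0.0322 = 0.0767/0.0322 = 2.38.
p-value = 2·P(Z > 2.379) ≈ 0.0174.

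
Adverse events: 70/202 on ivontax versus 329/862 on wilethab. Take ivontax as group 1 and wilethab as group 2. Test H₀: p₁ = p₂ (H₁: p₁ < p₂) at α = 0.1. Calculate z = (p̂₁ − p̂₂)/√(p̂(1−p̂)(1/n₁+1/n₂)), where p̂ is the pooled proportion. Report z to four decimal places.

z = -0.9284

p̂₁ = 70/202 = 0.346535, p̂₂ = 329/862 = 0.381671.
Pooled p̂ = (70+329)/(202+862) = 399/1064 = 0.375000.
SE = √(0.234375 × 0.00611059) = 0.037844.
z = (0.346535 − 0.381671)/0.037844 = -0.035136/0.037844 = -0.9284.
p-value = P(Z < -0.928) ≈ 0.1766, so at α = 0.1 we fail to reject H₀.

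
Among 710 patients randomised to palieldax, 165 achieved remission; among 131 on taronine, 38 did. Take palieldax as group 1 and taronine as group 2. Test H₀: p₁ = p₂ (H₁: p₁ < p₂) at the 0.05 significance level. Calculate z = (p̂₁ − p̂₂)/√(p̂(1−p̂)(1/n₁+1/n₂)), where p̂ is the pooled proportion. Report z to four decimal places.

p̂₁ = 165/710 ≈ 0.232394, p̂₂ = 38/131 ≈ 0.290076.
Pooled p̂ = (165+38)/(710+131) = 203/841 = 0.241379.
SE = √(p̂(1−p̂)(1/n₁+1/n₂)) = √(0.241379·0.758621·0.00904204) = √(0.00165574) = 0.040691.
z = (0.232394 − 0.290076)/0.040691 = -0.057682/0.040691 = -1.4176.
p-value = P(Z < -1.418) ≈ 0.0782, so at α = 0.05 we fail to reject H₀.

z = -1.4176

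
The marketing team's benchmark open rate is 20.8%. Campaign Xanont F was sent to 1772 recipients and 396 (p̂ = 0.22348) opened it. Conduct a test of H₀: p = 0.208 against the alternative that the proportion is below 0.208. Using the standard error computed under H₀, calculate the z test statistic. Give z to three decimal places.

p̂ = 396/1772 ≈ 0.223476.
SE = √(p₀(1−p₀)/n) = √(0.16474/1772) = 0.009642.
z = (0.223476 − 0.208)/0.009642 = 0.015476/0.009642 = 1.605.

z = 1.605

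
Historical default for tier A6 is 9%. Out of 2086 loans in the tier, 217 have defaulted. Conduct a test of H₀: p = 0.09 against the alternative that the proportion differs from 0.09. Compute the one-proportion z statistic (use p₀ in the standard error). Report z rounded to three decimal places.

z = 2.239

p̂ = 217/2086 ≈ 0.104027.
SE = √(p₀(1−p₀)/n) = √(0.0819/2086) = 0.006266.
z = (0.104027 − 0.09)/0.006266 = 0.014027/0.006266 = 2.239.
p-value = 2·P(Z > 2.239) ≈ 0.0252.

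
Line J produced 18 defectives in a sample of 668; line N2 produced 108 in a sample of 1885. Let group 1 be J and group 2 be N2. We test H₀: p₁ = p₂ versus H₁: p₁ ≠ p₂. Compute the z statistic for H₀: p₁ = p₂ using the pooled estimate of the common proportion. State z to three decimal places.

p̂₁ = 18/668 ≈ 0.02695, p̂₂ = 108/1885 ≈ 0.05729.
Pooled p̂ = (18+108)/(668+1885) = 126/2553 = 0.04935.
SE = √(0.0469179 × 0.00202751) = 0.00975.
z = (0.02695 − 0.05729)/0.00975 = -0.03034/0.00975 = -3.112.

z = -3.112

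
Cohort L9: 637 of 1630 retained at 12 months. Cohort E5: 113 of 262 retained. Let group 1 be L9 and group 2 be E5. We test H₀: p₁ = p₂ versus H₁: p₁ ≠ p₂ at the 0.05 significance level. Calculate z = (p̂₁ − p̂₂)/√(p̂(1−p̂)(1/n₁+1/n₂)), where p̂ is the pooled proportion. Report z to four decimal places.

z = -1.2439

p̂₁ = 637/1630 = 0.390798, p̂₂ = 113/262 = 0.431298.
Pooled p̂ = (637+113)/(1630+262) = 750/1892 = 0.396406.
SE = √(p̂(1−p̂)(1/n₁+1/n₂)) = √(0.396406·0.603594·0.00443029) = √(0.00106003) = 0.032558.
z = (0.390798 − 0.431298)/0.032558 = -0.040500/0.032558 = -1.2439.
p-value = 2·P(Z > 1.244) ≈ 0.2135, so at α = 0.05 we fail to reject H₀.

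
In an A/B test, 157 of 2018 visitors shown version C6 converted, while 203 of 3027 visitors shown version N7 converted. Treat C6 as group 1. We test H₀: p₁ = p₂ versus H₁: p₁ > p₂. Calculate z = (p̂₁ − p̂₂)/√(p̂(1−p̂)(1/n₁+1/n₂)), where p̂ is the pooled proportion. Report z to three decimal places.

z = 1.451

p̂₁ = 157/2018 ≈ 0.07780, p̂₂ = 203/3027 ≈ 0.06706.
Pooled p̂ = (157+203)/(2018+3027) = 360/5045 = 0.07136.
SE = √(0.0662658 × 0.0008259) = 0.00740.
z = (0.07780 − 0.06706)/0.00740 = 0.01074/0.00740 = 1.451.
p-value = P(Z > 1.451) ≈ 0.0733.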